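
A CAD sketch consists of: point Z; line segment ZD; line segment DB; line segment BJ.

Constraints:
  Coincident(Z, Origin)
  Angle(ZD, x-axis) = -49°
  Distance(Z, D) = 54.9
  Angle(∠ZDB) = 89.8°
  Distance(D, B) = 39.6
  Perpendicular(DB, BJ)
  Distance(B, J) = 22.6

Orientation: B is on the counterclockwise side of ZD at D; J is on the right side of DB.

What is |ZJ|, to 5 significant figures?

86.944

∠ZDB = 89.8°, so DB runs at -49.0° + (180° − 89.8°) = 41.200° from the x-axis; with |DB| = 39.6, B = D + 39.6·(cos 41.200°, sin 41.200°) = (65.813, -15.349). DB is perpendicular to BJ; with |BJ| = 22.6 on the right of DB, J = B + 22.6·(0.65869, -0.75241) = (80.700, -32.354). Then |ZJ| = |J − Z| = 86.944.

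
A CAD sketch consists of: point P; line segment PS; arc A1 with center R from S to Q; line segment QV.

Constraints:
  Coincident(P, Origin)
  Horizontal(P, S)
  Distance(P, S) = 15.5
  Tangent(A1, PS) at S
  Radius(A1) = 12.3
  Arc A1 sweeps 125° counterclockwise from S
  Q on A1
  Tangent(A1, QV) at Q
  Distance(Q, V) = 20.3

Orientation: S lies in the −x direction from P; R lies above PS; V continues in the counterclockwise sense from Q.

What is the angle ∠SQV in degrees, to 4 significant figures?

117.5°

P is at the origin; P and S share the same y with |PS| = 15.5 and S on the −x side, so S = (-15.50, 0.000). The tangent condition forces RS to be normal to PS, so R = S + (0, 12.3) = (-15.50, 12.30). On A1, S sits at bearing -90° from R; a 125° counterclockwise sweep puts Q at bearing 35°, so Q = R + 12.3·(cos 35°, sin 35°) = (-5.424, 19.35). The tangent condition forces RQ to be normal to QV, so QV runs along (−sin 35°, cos 35°); with |QV| = 20.3, V = (-17.07, 35.98). Then cos ∠SQV = QS·QV / (|QS||QV|), giving 117.5°.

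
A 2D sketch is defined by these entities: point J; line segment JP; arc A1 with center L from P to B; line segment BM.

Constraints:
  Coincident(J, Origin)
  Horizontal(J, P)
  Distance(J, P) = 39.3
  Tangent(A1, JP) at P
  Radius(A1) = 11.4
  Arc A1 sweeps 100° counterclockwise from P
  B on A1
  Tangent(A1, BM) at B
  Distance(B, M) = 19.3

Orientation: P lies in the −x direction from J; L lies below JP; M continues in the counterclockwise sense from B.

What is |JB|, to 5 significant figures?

52.268

J is at the origin; JP is horizontal with |JP| = 39.3 and P on the −x side, so P = (-39.300, 0.0000). Tangency of A1 to JP means the radius LP is perpendicular to JP, so L = P + (0, -11.4) = (-39.300, -11.400). On A1, P sits at bearing 90° from L; a 100° counterclockwise sweep puts B at bearing 190°, so B = L + 11.4·(cos 190°, sin 190°) = (-50.527, -13.380). Then |JB| = |B − J| = 52.268.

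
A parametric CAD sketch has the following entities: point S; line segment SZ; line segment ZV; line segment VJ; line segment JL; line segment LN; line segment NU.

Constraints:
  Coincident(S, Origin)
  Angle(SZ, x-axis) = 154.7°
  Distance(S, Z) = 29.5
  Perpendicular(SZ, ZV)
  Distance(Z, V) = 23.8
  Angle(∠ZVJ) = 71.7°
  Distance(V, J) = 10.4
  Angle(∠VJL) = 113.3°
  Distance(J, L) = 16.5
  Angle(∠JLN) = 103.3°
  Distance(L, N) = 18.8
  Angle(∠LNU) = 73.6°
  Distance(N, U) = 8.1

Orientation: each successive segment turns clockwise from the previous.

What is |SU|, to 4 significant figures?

36.85

∠JLN = 103.3° gives LN at 173.0° from the x-axis; with |LN| = 18.8, N = (-33.35, 13.77). ∠LNU = 73.6° gives NU at 66.60° from the x-axis; with |NU| = 8.1, U = (-30.14, 21.20). Then |SU| = |U − S| = 36.85.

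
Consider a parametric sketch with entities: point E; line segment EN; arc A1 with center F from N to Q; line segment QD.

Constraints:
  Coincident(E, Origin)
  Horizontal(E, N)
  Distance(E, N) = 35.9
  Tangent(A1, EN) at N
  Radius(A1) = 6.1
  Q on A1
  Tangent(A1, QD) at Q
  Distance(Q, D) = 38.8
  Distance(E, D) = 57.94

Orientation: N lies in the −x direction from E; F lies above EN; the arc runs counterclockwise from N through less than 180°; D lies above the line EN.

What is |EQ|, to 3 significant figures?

30.7

Checks: |EN| = 35.90 ✓; |FQ| = 6.100 ✓; ∠(FQ, QD) = 90.00° ✓; |QD| = 38.80 ✓; |ED| = 57.94 ✓.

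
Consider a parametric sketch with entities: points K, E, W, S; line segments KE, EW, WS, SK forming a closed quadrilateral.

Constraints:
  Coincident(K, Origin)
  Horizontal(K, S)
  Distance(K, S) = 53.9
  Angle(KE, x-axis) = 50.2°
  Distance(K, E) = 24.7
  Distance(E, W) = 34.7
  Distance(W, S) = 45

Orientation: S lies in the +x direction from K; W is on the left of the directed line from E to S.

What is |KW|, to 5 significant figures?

59.314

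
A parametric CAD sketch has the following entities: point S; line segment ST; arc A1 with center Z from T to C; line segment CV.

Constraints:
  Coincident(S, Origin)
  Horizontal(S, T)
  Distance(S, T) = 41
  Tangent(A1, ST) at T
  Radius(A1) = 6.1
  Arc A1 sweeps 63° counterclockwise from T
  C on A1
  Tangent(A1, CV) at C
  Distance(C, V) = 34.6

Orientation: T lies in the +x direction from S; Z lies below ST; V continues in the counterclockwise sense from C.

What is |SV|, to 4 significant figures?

39.51

S is at the origin; ST is horizontal with |ST| = 41.0 and T on the +x side, so T = (41.00, 0.000). The tangent condition forces ZT to be normal to ST, so Z = T + (0, -6.1) = (41.00, -6.100). On A1, T sits at bearing 90° from Z; a 63° counterclockwise sweep puts C at bearing 153°, so C = Z + 6.1·(cos 153°, sin 153°) = (35.56, -3.331). Since A1 is tangent to CV there, ZC ⟂ CV, so CV runs along (−sin 153°, cos 153°); with |CV| = 34.6, V = (19.86, -34.16). Then |SV| = |V − S| = 39.51.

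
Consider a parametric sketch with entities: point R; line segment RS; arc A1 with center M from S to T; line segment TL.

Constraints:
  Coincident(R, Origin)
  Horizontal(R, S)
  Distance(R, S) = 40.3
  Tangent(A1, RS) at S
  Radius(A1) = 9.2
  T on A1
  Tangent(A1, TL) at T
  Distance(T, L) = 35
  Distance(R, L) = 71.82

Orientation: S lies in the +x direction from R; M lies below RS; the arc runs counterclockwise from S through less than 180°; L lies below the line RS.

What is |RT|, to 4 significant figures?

37.65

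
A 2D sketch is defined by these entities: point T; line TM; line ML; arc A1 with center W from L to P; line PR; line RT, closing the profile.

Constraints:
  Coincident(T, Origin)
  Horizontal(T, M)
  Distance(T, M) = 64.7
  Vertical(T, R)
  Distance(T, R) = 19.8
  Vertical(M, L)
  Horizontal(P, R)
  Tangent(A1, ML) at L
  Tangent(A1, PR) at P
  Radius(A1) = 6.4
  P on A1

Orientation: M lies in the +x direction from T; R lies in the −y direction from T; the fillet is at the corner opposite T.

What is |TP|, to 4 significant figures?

61.57

T is at the origin; TM is horizontal with |TM| = 64.7 and M on the +x side, so M = (64.70, 0.000). T and R share the same x with |TR| = 19.8 and R on the −y side, so R = (0.000, -19.80). The virtual corner opposite T is at (64.70, -19.80). The tangent condition forces WL to be normal to ML and since A1 is tangent to PR there, WP ⟂ PR, with radius 6.4, so the center W sits 6.4 in from both sides at W = (58.30, -13.40). That places the tangent points at L = (64.70, -13.40) on ML and P = (58.30, -19.80) on PR. Then |TP| = |P − T| = 61.57.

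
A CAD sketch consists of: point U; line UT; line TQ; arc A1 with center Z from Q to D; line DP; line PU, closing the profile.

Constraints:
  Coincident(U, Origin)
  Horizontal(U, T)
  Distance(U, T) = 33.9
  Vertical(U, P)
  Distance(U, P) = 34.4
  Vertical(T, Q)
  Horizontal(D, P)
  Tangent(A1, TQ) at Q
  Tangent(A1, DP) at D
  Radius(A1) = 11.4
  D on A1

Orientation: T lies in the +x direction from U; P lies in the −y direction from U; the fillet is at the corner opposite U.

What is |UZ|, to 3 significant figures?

32.2

U is at the origin; UT is horizontal with |UT| = 33.9 and T on the +x side, so T = (33.9, 0.00). UP is vertical with |UP| = 34.4 and P on the −y side, so P = (0.00, -34.4). The virtual corner opposite U is at (33.9, -34.4). A1 meets TQ tangentially, so ZQ is at right angles to TQ and tangency of A1 to DP means the radius ZD is perpendicular to DP, with radius 11.4, so the center Z sits 11.4 in from both sides at Z = (22.5, -23.0). Then |UZ| = |Z − U| = 32.2.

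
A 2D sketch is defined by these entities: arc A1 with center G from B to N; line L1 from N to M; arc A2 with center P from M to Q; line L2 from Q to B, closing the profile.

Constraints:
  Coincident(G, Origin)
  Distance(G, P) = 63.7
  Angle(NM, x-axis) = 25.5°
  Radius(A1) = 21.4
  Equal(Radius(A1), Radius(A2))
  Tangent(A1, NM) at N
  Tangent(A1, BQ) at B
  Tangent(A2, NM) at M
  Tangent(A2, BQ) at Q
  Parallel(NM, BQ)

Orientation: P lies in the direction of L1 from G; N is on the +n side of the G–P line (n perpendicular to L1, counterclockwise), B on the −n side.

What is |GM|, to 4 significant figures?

67.20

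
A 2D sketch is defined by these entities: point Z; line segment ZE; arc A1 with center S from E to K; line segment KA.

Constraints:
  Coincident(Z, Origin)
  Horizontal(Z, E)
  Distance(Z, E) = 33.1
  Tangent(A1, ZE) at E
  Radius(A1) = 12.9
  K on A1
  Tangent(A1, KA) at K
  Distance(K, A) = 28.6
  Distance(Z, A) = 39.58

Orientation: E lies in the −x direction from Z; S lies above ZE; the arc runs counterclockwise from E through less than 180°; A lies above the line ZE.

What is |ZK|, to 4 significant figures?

22.76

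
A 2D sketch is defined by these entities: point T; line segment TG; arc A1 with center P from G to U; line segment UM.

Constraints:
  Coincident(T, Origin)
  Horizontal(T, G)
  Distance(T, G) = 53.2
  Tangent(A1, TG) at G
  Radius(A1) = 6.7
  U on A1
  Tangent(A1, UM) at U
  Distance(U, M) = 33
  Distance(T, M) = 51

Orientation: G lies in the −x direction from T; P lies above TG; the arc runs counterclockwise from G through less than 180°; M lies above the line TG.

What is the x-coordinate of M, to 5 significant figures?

-36.299

T is at the origin; T and G share the same y with |TG| = 53.2 and G on the −x side, so G = (-53.200, 0.0000). Tangency of A1 to TG means the radius PG is perpendicular to TG, so P = G + (0, 6.7) = (-53.200, 6.7000). Since PU ⟂ UM (tangency), |PM| = √(6.7² + 33.0²) = 33.673 regardless of where U sits on A1. So M lies on both circle(T, 51.0) and circle(P, 33.673); the above-TG intersection is M = (-36.299, 35.825). U is the foot of the tangent from M: U = (-46.852, 4.5574).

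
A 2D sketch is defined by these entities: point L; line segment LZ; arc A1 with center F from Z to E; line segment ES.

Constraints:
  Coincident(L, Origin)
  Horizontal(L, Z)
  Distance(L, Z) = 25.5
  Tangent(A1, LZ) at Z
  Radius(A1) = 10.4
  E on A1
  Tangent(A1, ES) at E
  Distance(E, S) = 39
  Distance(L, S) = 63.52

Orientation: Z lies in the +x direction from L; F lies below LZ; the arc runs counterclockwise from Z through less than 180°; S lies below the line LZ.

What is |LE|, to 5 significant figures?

24.581

Checks: |FE| = 10.40 ✓; ∠(FE, ES) = 90.00° ✓; |ES| = 39.00 ✓; |LS| = 63.52 ✓.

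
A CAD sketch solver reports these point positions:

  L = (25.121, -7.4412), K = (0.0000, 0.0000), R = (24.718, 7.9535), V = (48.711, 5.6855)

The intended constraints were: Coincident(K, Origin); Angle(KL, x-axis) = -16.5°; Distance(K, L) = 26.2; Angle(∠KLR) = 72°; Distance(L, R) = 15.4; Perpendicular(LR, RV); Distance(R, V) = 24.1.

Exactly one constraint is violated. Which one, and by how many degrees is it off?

Perpendicular(LR, RV) — off by 6.90°.

K = (0.00, 0.00) ✓; KL at -16.50° ✓; |KL| = 26.20 ✓; ∠KLR = 72.00° ✓; |LR| = 15.40 ✓; ∠(LR, RV) = 96.90° ✗; |RV| = 24.10 ✓.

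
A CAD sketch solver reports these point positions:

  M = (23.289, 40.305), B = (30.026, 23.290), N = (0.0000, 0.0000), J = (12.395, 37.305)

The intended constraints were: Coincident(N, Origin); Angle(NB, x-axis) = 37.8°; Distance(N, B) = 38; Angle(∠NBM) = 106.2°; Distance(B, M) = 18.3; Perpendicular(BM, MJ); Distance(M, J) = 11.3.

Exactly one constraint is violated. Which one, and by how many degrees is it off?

Perpendicular(BM, MJ) — off by 6.20°.

N = (0.00, 0.00) ✓; NB at 37.80° ✓; |NB| = 38.00 ✓; ∠NBM = 106.2° ✓; |BM| = 18.30 ✓; ∠(BM, MJ) = 83.80° ✗; |MJ| = 11.30 ✓.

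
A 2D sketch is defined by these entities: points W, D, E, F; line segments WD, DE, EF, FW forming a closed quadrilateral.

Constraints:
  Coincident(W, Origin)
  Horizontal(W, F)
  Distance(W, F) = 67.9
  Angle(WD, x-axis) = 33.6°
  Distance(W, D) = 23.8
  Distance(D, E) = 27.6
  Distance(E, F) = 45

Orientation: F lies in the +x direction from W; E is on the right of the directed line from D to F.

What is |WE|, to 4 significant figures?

28.71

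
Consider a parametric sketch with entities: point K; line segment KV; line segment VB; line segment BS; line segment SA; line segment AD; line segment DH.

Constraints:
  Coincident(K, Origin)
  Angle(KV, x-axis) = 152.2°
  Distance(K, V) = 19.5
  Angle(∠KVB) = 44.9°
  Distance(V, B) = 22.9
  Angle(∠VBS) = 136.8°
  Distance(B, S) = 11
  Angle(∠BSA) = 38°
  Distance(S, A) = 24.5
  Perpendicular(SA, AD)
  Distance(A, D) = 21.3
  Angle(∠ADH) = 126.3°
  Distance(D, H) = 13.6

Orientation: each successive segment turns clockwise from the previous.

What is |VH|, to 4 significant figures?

30.49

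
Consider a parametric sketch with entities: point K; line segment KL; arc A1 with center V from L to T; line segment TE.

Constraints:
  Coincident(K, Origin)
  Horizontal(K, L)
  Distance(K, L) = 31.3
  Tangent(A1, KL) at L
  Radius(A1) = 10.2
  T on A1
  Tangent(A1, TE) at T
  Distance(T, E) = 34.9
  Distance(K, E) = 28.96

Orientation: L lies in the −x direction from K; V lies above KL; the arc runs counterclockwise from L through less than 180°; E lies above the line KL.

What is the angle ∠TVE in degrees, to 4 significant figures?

73.71°

K is at the origin; K and L share the same y with |KL| = 31.3 and L on the −x side, so L = (-31.30, 0.000). Tangency of A1 to KL means the radius VL is perpendicular to KL, so V = L + (0, 10.2) = (-31.30, 10.20). Since VT ⟂ TE (tangency), |VE| = √(10.2² + 34.9²) = 36.36 regardless of where T sits on A1. So E lies on both circle(K, 28.96) and circle(V, 36.36); the above-KL intersection is E = (-0.1531, 28.96). T is the foot of the tangent from E: T = (-23.80, 3.290).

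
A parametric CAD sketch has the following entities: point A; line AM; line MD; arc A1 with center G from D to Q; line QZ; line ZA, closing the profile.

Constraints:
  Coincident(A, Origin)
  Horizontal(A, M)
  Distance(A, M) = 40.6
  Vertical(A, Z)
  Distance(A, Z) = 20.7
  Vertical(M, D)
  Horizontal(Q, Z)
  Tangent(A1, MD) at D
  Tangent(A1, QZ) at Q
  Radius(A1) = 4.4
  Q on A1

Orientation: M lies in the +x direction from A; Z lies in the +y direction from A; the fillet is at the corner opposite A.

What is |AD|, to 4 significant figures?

43.75

A is at the origin; AM is horizontal with |AM| = 40.6 and M on the +x side, so M = (40.60, 0.000). A and Z share the same x with |AZ| = 20.7 and Z on the +y side, so Z = (0.000, 20.70). The virtual corner opposite A is at (40.60, 20.70). Tangency of A1 to MD means the radius GD is perpendicular to MD and the tangent condition forces GQ to be normal to QZ, with radius 4.4, so the center G sits 4.4 in from both sides at G = (36.20, 16.30). That places the tangent points at D = (40.60, 16.30) on MD and Q = (36.20, 20.70) on QZ. Then |AD| = |D − A| = 43.75.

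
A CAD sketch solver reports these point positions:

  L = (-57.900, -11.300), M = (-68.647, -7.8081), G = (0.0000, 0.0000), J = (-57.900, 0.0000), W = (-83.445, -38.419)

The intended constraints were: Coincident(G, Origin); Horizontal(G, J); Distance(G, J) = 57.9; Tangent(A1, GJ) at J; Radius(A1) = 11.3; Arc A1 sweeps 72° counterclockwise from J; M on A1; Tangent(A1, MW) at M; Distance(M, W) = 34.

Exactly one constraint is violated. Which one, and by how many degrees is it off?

Tangent(A1, MW) at M — off by 7.80°.

G = (0.00, 0.00) ✓; G.y = 0.00, J.y = 0.00 ✓; |GJ| = 57.90 ✓; ∠(LJ, JG) = 90.00° ✓; |LJ| = 11.30 ✓; bearing(L→M) − bearing(L→J) = 72.00° ✓; |LM| = 11.30 ✓; ∠(LM, MW) = 97.80° ✗; |MW| = 34.00 ✓.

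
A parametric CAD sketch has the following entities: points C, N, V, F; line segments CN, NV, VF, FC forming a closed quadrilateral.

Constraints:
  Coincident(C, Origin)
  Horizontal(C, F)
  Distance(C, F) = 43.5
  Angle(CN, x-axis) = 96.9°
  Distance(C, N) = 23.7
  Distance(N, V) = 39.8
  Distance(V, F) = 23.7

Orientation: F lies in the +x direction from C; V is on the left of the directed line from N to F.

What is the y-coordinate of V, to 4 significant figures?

22.78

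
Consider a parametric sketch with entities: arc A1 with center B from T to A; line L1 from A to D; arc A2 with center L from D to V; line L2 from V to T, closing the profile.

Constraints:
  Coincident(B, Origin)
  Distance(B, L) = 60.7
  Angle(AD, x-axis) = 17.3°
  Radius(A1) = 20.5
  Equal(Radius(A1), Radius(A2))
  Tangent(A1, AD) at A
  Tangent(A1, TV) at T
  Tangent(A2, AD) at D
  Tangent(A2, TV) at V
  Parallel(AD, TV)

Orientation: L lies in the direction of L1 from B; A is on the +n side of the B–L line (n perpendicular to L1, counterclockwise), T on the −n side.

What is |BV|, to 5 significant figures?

64.068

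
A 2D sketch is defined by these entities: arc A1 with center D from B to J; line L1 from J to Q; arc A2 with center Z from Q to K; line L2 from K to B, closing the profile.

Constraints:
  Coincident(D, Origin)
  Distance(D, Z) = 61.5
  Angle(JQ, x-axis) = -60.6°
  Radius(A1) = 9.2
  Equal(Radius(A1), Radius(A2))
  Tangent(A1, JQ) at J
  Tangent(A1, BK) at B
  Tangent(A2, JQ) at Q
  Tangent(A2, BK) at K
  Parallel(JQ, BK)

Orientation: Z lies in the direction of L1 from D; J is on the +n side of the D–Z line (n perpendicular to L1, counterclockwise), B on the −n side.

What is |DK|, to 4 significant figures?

62.18

The slot axis is L1's direction at -60.6°, so u = (cos -60.6°, sin -60.6°) = (0.4909, -0.8712) and n = (−sin -60.6°, cos -60.6°) = (0.8712, 0.4909). D is at the origin and Z lies 61.5 along u from D, so Z = 61.5·u = (30.19, -53.58). Tangency of A1 to both parallel lines with radius 9.2 puts J and B at D ± 9.2·n: J = (8.015, 4.516), B = (-8.015, -4.516). Equal radii place Q and K the same way about Z: Q = Z + 9.2·n = (38.21, -49.06), K = Z − 9.2·n = (22.18, -58.10). Then |DK| = |K − D| = 62.18.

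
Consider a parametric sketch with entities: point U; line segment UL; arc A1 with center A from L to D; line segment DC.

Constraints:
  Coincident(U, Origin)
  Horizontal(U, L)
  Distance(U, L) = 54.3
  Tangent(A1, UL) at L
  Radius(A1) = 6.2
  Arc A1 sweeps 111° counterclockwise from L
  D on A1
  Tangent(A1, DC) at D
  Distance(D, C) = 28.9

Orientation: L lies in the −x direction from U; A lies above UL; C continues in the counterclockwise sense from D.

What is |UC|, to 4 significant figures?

68.69

U is at the origin; UL is horizontal with |UL| = 54.3 and L on the −x side, so L = (-54.30, 0.000). Tangency of A1 to UL means the radius AL is perpendicular to UL, so A = L + (0, 6.2) = (-54.30, 6.200). On A1, L sits at bearing -90° from A; a 111° counterclockwise sweep puts D at bearing 21°, so D = A + 6.2·(cos 21°, sin 21°) = (-48.51, 8.422). Since A1 is tangent to DC there, AD ⟂ DC, so DC runs along (−sin 21°, cos 21°); with |DC| = 28.9, C = (-58.87, 35.40). Then |UC| = |C − U| = 68.69.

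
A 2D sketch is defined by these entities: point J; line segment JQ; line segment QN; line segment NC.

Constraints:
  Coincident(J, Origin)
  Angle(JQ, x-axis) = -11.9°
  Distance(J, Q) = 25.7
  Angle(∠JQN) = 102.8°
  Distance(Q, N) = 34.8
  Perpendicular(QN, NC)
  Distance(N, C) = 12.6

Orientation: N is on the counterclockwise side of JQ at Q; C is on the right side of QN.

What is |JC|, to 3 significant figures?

55.3

∠JQN = 102.8°, so QN runs at -11.9° + (180° − 102.8°) = 65.3° from the x-axis; with |QN| = 34.8, N = Q + 34.8·(cos 65.3°, sin 65.3°) = (39.7, 26.3). QN is perpendicular to NC; with |NC| = 12.6 on the right of QN, C = N + 12.6·(0.909, -0.418) = (51.1, 21.1). Then |JC| = |C − J| = 55.3.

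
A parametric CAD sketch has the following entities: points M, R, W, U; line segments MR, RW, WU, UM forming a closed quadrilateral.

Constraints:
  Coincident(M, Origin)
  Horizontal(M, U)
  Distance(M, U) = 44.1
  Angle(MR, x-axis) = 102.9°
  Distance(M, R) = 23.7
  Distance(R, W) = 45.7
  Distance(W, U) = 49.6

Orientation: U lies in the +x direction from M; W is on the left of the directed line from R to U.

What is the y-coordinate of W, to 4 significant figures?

48.30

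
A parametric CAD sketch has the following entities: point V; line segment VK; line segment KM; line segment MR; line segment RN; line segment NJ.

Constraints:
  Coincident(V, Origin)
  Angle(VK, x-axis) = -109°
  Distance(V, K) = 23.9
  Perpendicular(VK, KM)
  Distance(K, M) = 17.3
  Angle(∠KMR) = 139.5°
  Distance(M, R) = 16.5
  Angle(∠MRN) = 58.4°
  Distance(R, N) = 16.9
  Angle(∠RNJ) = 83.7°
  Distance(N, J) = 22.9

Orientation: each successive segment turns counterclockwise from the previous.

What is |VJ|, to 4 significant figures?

31.77

V is at the origin; VK runs at -109.0° with length 23.9, so K = (-7.781, -22.60). VK ⟂ KM, so KM runs at -19.00°; with |KM| = 17.3, M = (8.576, -28.23). ∠KMR = 139.5° gives MR at 21.50° from the x-axis; with |MR| = 16.5, R = (23.93, -22.18). ∠MRN = 58.4° gives RN at 143.1° from the x-axis; with |RN| = 16.9, N = (10.41, -12.04). ∠RNJ = 83.7° gives NJ at -120.6° from the x-axis; with |NJ| = 22.9, J = (-1.243, -31.75). Then |VJ| = |J − V| = 31.77.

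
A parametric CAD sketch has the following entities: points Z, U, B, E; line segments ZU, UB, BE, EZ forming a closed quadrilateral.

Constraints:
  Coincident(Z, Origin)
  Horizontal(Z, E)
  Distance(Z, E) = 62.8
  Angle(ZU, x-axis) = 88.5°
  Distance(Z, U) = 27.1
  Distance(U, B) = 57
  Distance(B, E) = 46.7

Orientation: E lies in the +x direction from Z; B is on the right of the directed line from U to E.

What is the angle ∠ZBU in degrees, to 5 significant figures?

19.462°

Checks: |UB| = 57.00 ✓; |BE| = 46.70 ✓.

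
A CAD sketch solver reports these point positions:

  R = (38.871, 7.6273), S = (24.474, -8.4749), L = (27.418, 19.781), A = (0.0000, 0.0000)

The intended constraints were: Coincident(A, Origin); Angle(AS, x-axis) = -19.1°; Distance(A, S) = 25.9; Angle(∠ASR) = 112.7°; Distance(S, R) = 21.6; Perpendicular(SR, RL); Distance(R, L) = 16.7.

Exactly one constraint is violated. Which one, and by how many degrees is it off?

Perpendicular(SR, RL) — off by 4.90°.

A = (0.00, 0.00) ✓; AS at -19.10° ✓; |AS| = 25.90 ✓; ∠ASR = 112.7° ✓; |SR| = 21.60 ✓; ∠(SR, RL) = 85.10° ✗; |RL| = 16.70 ✓.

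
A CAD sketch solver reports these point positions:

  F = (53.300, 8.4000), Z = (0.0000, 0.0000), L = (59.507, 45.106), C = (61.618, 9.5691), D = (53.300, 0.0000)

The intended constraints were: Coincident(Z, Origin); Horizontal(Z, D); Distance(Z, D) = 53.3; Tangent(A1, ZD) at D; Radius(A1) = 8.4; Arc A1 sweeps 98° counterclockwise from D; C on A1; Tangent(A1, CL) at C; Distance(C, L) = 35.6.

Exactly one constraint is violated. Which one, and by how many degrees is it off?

Tangent(A1, CL) at C — off by 4.60°.

Z = (0.00, 0.00) ✓; Z.y = 0.00, D.y = 0.00 ✓; |ZD| = 53.30 ✓; ∠(FD, DZ) = 90.00° ✓; |FD| = 8.400 ✓; bearing(F→C) − bearing(F→D) = 98.00° ✓; |FC| = 8.400 ✓; ∠(FC, CL) = 94.60° ✗; |CL| = 35.60 ✓.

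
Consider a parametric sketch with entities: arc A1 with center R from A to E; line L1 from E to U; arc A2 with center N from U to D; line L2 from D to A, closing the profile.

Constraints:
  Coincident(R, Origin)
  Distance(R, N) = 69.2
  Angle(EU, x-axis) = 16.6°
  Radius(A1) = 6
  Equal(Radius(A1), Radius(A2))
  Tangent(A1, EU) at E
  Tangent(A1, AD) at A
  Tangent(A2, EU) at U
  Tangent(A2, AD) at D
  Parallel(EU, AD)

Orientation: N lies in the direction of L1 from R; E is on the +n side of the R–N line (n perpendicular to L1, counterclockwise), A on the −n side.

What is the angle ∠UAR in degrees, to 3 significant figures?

80.2°

The slot axis is L1's direction at 16.6°, so u = (cos 16.6°, sin 16.6°) = (0.958, 0.286) and n = (−sin 16.6°, cos 16.6°) = (-0.286, 0.958). R is at the origin and N lies 69.2 along u from R, so N = 69.2·u = (66.3, 19.8). Tangency of A1 to both parallel lines with radius 6.0 puts E and A at R ± 6.0·n: E = (-1.71, 5.75), A = (1.71, -5.75). Equal radii place U and D the same way about N: U = N + 6.0·n = (64.6, 25.5), D = N − 6.0·n = (68.0, 14.0). Then cos ∠UAR = AU·AR / (|AU||AR|), giving 80.2°.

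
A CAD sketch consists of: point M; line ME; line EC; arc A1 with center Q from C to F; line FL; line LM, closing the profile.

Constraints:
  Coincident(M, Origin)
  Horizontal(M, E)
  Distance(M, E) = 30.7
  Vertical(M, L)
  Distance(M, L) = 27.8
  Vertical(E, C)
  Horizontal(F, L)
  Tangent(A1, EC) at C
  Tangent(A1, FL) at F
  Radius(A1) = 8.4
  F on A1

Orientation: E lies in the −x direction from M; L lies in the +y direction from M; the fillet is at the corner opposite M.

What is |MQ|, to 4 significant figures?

29.56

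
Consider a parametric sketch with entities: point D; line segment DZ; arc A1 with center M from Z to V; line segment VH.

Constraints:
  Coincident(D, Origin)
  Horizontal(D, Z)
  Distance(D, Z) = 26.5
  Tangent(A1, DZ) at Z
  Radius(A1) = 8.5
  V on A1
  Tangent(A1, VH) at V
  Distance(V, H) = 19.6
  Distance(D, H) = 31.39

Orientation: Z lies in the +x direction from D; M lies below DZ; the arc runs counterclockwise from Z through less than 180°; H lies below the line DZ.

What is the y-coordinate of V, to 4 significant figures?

-7.574

D is at the origin; D and Z share the same y with |DZ| = 26.5 and Z on the +x side, so Z = (26.50, 0.000). A1 meets DZ tangentially, so MZ is at right angles to DZ, so M = Z + (0, -8.5) = (26.50, -8.500). Since MV ⟂ VH (tangency), |MH| = √(8.5² + 19.6²) = 21.36 regardless of where V sits on A1. So H lies on both circle(D, 31.39) and circle(M, 21.36); the below-DZ intersection is H = (15.91, -27.06). V is the foot of the tangent from H: V = (18.05, -7.574).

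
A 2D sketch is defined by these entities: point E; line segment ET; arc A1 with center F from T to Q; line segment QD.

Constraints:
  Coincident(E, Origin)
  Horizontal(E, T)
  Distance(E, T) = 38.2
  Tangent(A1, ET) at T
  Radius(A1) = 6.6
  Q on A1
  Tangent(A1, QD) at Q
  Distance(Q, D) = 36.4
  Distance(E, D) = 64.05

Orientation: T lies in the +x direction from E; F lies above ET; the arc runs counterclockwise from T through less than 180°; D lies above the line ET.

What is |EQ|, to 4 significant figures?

45.17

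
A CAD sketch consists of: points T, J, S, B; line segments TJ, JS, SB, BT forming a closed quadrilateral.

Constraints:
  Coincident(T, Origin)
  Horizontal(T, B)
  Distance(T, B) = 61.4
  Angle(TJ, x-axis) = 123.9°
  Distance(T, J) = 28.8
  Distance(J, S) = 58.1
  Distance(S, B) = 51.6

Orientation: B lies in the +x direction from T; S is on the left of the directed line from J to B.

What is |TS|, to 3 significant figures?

59.4

Checks: |JS| = 58.10 ✓; |SB| = 51.60 ✓.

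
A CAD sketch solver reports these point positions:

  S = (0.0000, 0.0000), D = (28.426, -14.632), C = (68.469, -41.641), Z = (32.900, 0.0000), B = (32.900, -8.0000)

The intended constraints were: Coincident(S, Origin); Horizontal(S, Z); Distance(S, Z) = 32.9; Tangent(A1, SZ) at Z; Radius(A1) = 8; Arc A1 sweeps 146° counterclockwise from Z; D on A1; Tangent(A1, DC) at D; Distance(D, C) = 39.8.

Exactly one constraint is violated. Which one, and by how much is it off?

Distance(D, C) = 39.8 — off by 8.50.

S = (0.00, 0.00) ✓; S.y = 0.00, Z.y = 0.00 ✓; |SZ| = 32.90 ✓; ∠(BZ, ZS) = 90.00° ✓; |BZ| = 8.000 ✓; bearing(B→D) − bearing(B→Z) = 146.0° ✓; |BD| = 8.000 ✓; ∠(BD, DC) = 90.00° ✓; |DC| = 48.30 ✗.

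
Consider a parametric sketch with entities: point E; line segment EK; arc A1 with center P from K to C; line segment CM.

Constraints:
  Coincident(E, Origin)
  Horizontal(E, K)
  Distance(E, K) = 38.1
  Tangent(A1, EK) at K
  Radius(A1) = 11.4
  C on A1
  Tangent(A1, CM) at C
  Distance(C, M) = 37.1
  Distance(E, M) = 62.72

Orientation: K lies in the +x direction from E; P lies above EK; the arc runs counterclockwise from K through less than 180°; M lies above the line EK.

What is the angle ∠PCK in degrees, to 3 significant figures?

36.1°

Checks: E = (0.00, 0.00) ✓; |PC| = 11.40 ✓; ∠(PC, CM) = 90.00° ✓; |CM| = 37.10 ✓; |EM| = 62.72 ✓.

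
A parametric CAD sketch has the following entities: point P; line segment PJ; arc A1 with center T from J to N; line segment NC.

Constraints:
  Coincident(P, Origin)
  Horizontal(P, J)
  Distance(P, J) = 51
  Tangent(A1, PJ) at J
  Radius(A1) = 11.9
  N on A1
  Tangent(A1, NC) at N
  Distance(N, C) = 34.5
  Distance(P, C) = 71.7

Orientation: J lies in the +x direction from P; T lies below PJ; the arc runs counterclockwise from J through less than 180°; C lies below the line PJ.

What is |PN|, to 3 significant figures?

43.2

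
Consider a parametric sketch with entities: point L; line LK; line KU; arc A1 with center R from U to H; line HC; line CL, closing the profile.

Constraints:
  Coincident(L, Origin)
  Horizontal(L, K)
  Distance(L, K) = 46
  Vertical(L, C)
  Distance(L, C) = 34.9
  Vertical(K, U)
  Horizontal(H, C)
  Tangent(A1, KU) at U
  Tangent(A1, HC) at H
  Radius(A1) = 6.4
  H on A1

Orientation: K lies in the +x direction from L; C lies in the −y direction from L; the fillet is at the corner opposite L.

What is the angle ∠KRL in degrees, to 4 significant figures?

66.91°

LC is vertical with |LC| = 34.9 and C on the −y side, so C = (0.000, -34.90). The virtual corner opposite L is at (46.00, -34.90). The tangent condition forces RU to be normal to KU and tangency of A1 to HC means the radius RH is perpendicular to HC, with radius 6.4, so the center R sits 6.4 in from both sides at R = (39.60, -28.50). Then cos ∠KRL = RK·RL / (|RK||RL|), giving 66.91°.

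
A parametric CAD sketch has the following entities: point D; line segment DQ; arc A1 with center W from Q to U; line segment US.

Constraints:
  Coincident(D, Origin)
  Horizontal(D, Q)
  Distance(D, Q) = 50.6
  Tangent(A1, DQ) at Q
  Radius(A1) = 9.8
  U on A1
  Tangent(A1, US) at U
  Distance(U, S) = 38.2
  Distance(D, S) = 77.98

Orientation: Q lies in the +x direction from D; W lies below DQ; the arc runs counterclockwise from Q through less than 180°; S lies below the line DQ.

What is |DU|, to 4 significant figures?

44.71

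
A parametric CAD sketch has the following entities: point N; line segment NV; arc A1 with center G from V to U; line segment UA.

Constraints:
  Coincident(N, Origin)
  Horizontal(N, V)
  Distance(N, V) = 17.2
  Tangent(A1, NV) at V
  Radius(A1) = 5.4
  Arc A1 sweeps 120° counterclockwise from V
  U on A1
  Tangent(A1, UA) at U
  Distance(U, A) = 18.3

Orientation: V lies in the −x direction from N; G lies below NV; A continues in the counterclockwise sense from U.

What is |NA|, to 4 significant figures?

27.12

N is at the origin; NV is horizontal with |NV| = 17.2 and V on the −x side, so V = (-17.20, 0.000). A1 meets NV tangentially, so GV is at right angles to NV, so G = V + (0, -5.4) = (-17.20, -5.400). On A1, V sits at bearing 90° from G; a 120° counterclockwise sweep puts U at bearing 210°, so U = G + 5.4·(cos 210°, sin 210°) = (-21.88, -8.100). Since A1 is tangent to UA there, GU ⟂ UA, so UA runs along (−sin 210°, cos 210°); with |UA| = 18.3, A = (-12.73, -23.95). Then |NA| = |A − N| = 27.12.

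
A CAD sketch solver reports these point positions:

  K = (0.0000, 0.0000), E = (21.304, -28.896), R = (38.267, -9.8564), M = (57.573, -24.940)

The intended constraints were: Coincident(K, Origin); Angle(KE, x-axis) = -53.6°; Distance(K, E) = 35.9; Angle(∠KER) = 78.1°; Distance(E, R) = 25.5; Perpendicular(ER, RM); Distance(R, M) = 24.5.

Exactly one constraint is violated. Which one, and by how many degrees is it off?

Perpendicular(ER, RM) — off by 3.70°.

K = (0.00, 0.00) ✓; KE at -53.60° ✓; |KE| = 35.90 ✓; ∠KER = 78.10° ✓; |ER| = 25.50 ✓; ∠(ER, RM) = 86.30° ✗; |RM| = 24.50 ✓.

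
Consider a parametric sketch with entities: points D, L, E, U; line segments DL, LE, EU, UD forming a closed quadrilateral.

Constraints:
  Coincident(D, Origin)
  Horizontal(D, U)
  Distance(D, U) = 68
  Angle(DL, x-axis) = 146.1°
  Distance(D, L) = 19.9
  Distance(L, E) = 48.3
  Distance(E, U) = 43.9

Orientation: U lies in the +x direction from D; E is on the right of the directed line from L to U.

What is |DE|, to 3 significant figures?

28.5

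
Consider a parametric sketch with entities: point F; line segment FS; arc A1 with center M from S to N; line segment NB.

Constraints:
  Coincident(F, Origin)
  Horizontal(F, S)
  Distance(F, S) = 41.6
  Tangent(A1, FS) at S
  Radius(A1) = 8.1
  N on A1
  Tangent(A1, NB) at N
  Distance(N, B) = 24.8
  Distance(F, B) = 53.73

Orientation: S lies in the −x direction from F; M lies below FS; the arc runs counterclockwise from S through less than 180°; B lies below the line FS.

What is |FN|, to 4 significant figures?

50.42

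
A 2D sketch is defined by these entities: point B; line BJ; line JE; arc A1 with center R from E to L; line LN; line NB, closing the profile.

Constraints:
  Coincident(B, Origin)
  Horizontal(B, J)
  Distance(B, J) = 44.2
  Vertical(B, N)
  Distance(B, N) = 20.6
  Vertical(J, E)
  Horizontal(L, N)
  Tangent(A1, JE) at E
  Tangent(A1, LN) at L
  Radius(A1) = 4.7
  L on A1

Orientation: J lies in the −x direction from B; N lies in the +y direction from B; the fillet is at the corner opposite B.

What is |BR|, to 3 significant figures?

42.6

B and N share the same x with |BN| = 20.6 and N on the +y side, so N = (0.00, 20.6). The virtual corner opposite B is at (-44.2, 20.6). The tangent condition forces RE to be normal to JE and the tangent condition forces RL to be normal to LN, with radius 4.7, so the center R sits 4.7 in from both sides at R = (-39.5, 15.9). Then |BR| = |R − B| = 42.6.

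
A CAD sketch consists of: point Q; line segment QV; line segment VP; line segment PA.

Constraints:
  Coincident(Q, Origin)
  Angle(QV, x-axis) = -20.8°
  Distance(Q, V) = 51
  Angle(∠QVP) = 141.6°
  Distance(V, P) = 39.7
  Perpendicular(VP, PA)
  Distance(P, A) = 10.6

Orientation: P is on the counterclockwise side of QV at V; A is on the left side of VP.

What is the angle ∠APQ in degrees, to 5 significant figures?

68.316°

Q is at the origin; QV runs at -20.8° with length 51.0, so V = 51.0·(cos -20.8°, sin -20.8°) = (47.676, -18.110). ∠QVP = 141.6°, so VP runs at -20.8° + (180° − 141.6°) = 17.600° from the x-axis; with |VP| = 39.7, P = V + 39.7·(cos 17.600°, sin 17.600°) = (85.518, -6.1064). VP is perpendicular to PA; with |PA| = 10.6 on the left of VP, A = P + 10.6·(-0.30237, 0.95319) = (82.313, 3.9975). Then cos ∠APQ = PA·PQ / (|PA||PQ|), giving 68.316°.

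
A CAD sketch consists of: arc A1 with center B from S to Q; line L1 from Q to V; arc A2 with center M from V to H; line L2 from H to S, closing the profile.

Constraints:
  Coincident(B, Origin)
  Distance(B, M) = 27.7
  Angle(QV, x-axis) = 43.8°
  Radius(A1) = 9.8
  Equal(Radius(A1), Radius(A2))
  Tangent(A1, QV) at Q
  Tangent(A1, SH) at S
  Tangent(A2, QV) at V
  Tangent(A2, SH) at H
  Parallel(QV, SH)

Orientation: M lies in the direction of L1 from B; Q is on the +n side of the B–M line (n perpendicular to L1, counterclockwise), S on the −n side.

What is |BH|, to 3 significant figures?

29.4

Tangency of A1 to both parallel lines with radius 9.8 puts Q and S at B ± 9.8·n: Q = (-6.78, 7.07), S = (6.78, -7.07). Equal radii place V and H the same way about M: V = M + 9.8·n = (13.2, 26.2), H = M − 9.8·n = (26.8, 12.1). Then |BH| = |H − B| = 29.4.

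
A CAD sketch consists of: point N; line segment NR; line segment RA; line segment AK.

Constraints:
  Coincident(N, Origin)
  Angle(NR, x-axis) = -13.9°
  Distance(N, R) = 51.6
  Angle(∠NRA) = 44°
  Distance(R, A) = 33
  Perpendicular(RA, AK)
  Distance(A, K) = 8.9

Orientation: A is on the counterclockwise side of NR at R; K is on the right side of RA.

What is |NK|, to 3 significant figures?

44.9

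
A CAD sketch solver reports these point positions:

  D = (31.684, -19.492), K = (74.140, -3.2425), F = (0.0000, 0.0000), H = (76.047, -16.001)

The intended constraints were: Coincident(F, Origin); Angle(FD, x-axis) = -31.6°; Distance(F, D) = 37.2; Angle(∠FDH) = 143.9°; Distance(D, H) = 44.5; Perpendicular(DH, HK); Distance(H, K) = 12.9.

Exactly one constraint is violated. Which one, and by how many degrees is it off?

Perpendicular(DH, HK) — off by 4.00°.

F = (0.00, 0.00) ✓; FD at -31.60° ✓; |FD| = 37.20 ✓; ∠FDH = 143.9° ✓; |DH| = 44.50 ✓; ∠(DH, HK) = 94.00° ✗; |HK| = 12.90 ✓.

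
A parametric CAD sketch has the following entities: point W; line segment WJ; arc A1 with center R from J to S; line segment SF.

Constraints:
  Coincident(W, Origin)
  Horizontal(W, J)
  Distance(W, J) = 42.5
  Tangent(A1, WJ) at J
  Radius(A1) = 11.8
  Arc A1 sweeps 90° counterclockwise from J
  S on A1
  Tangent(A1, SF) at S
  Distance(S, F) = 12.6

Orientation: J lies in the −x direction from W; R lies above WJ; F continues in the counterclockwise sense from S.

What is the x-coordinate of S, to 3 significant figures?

-30.7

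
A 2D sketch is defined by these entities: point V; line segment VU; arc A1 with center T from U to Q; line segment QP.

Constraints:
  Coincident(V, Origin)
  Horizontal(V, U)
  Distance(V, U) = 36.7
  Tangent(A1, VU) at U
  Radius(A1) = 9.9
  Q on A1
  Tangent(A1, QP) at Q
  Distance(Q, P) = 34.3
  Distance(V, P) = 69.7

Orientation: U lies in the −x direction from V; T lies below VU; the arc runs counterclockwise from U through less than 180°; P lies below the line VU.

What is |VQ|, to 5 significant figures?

46.396

V is at the origin; VU is horizontal with |VU| = 36.7 and U on the −x side, so U = (-36.700, 0.0000). A1 meets VU tangentially, so TU is at right angles to VU, so T = U + (0, -9.9) = (-36.700, -9.9000). Since TQ ⟂ QP (tangency), |TP| = √(9.9² + 34.3²) = 35.700 regardless of where Q sits on A1. So P lies on both circle(V, 69.7) and circle(T, 35.700); the below-VU intersection is P = (-58.137, -38.448). Q is the foot of the tangent from P: Q = (-45.955, -6.3839).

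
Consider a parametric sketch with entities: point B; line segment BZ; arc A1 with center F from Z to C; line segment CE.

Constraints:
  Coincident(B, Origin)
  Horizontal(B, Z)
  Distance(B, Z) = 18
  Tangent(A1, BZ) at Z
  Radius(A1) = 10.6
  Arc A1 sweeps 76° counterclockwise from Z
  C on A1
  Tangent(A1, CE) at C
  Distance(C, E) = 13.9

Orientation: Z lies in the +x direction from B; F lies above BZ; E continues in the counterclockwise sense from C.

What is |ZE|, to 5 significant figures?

25.485

B is at the origin; B and Z share the same y with |BZ| = 18.0 and Z on the +x side, so Z = (18.000, 0.0000). Since A1 is tangent to BZ there, FZ ⟂ BZ, so F = Z + (0, 10.6) = (18.000, 10.600). On A1, Z sits at bearing -90° from F; a 76° counterclockwise sweep puts C at bearing -14°, so C = F + 10.6·(cos -14°, sin -14°) = (28.285, 8.0356). A1 meets CE tangentially, so FC is at right angles to CE, so CE runs along (−sin -14°, cos -14°); with |CE| = 13.9, E = (31.648, 21.523). Then |ZE| = |E − Z| = 25.485.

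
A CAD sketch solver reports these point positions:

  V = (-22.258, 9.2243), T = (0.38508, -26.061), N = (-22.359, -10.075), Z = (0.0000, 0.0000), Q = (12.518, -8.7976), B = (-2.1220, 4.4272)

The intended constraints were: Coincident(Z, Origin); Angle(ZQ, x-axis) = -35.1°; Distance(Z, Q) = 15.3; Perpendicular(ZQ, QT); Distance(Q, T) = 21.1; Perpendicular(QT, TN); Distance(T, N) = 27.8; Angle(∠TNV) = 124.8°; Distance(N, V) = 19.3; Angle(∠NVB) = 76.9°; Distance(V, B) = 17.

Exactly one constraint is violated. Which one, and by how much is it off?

Distance(V, B) = 17 — off by 3.70.

Z = (0.00, 0.00) ✓; ZQ at -35.10° ✓; |ZQ| = 15.30 ✓; ∠(ZQ, QT) = 90.00° ✓; |QT| = 21.10 ✓; ∠(QT, TN) = 90.00° ✓; |TN| = 27.80 ✓; ∠TNV = 124.8° ✓; |NV| = 19.30 ✓; ∠NVB = 76.90° ✓; |VB| = 20.70 ✗.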